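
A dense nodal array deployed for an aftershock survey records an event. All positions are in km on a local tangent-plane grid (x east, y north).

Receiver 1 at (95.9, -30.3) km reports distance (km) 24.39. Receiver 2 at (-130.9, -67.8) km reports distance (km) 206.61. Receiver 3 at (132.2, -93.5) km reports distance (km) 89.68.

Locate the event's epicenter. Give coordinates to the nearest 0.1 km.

Circle about each station: (x − 95.9)² + (y + 30.3)² = 24.39²; (x + 130.9)² + (y + 67.8)² = 206.61²; (x − 132.2)² + (y + 93.5)² = 89.68².
Subtracting the Receiver 1 equation from the Receiver 2 and Receiver 3 equations removes the quadratic terms:
-453.6 x − 75.0 y = -30476.07
72.6 x − 126.4 y = 8656.56
Solving the 2×2 system: x ≈ 71.7, y ≈ -27.3 km.

(71.7, -27.3)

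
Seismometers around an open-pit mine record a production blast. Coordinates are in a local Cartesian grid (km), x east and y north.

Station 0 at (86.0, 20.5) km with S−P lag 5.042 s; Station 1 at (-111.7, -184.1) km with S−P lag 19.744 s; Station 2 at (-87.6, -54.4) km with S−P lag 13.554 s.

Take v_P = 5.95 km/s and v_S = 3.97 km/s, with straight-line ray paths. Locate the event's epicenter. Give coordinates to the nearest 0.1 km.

(73.3, -38.3)

Distance from S−P lag: d = Δt · v_P v_S / (v_P − v_S) = Δt · (5.95·3.97)/(5.95−3.97) ≈ 11.9301·Δt.
So d_Station 0 = 60.15, d_Station 1 = 235.55, d_Station 2 = 161.70 km.
Circle about each station: (x − 86.0)² + (y − 20.5)² = 60.15²; (x + 111.7)² + (y + 184.1)² = 235.55²; (x + 87.6)² + (y + 54.4)² = 161.70².
Subtracting the Station 0 equation from the Station 1 and Station 2 equations removes the quadratic terms:
-395.4 x − 409.2 y = -13312.33
-347.2 x − 149.8 y = -19712.00
Solving the 2×2 system: x ≈ 73.3, y ≈ -38.3 km.
Check against Station 0 (with the unrounded x, y): √((x − 86.0)²+(y − 20.5)²) = 60.15 ≈ 60.15 km. ✓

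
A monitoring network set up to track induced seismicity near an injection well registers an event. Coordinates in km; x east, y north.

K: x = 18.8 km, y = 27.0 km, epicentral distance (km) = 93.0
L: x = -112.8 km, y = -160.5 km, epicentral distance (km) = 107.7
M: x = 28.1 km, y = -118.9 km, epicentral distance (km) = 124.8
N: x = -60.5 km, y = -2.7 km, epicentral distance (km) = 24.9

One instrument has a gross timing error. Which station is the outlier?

L

Solve using three stations at a time. Using K, M, N (subtract circle equations pairwise → linear system) gives (x, y) ≈ (-56.7, -27.3).
Distances from that point to each station vs reported:
  K: calculated 93.0 vs reported 93.0 → residual 0.0 km
  L: calculated 144.5 vs reported 107.7 → residual 36.8 km
  M: calculated 124.8 vs reported 124.8 → residual 0.0 km
  N: calculated 24.9 vs reported 24.9 → residual 0.0 km
K, M, N are mutually consistent (residuals ≈ 0); L is off by 36.8 km.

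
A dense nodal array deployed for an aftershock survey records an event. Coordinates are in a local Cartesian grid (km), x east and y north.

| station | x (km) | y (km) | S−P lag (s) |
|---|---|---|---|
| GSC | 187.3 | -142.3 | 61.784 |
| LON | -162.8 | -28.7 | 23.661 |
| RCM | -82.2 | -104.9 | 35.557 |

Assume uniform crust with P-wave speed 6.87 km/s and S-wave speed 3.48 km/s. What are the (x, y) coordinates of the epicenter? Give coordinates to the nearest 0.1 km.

x ≈ -146.8 km, y ≈ 137.4 km

Distance from S−P lag: d = Δt · v_P v_S / (v_P − v_S) = Δt · (6.87·3.48)/(6.87−3.48) ≈ 7.0524·Δt.
So d_GSC = 435.72, d_LON = 166.87, d_RCM = 250.76 km.
Circle about each station: (x − 187.3)² + (y + 142.3)² = 435.72²; (x + 162.8)² + (y + 28.7)² = 166.87²; (x + 82.2)² + (y + 104.9)² = 250.76².
Subtracting the GSC equation from the LON and RCM equations removes the quadratic terms:
-700.2 x + 227.2 y = 134003.27
-539.0 x + 74.8 y = 89401.61
Solving the 2×2 system: x ≈ -146.8, y ≈ 137.4 km.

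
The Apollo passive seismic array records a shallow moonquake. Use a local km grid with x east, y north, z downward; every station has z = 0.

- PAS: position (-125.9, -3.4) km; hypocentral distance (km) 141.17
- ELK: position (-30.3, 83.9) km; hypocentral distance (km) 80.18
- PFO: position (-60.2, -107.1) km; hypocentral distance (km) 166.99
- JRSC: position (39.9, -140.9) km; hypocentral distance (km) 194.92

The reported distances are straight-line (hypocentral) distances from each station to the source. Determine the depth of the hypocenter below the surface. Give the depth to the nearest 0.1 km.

depth ≈ 61.3 km

Each station gives a sphere (x−x_i)² + (y−y_i)² + z² = d_i² (stations at z=0).
Subtracting the PAS sphere from ELK and PFO: z² cancels, leaving linear equations in x and y:
191.2 x + 174.6 y = 5595.07
131.4 x − 207.4 y = -8724.61
Solving: x ≈ -5.797, y ≈ 38.394 km (keep extra digits for the depth step; rounded: -5.8, 38.4).
Then from the PAS sphere: z² = 141.17² − (x + 125.9)² − (y + 3.4)² with x = -5.797, y = 38.394, so z ≈ 61.298 ≈ 61.3 km.
Check against JRSC (with the unrounded solution): distance 194.92 ≈ 194.92 km. ✓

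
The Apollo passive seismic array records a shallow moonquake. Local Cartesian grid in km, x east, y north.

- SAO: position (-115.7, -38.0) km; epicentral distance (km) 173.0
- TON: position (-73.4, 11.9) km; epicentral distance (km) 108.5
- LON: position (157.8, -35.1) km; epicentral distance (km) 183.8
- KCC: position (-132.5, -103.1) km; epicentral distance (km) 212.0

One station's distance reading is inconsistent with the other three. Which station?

KCC

Solve using three stations at a time. Using SAO, TON, LON (subtract circle equations pairwise → linear system) gives (x, y) ≈ (12.8, 77.9).
Distances from that point to each station vs reported:
  SAO: calculated 173.0 vs reported 173.0 → residual 0.0 km
  TON: calculated 108.6 vs reported 108.5 → residual 0.1 km
  LON: calculated 183.8 vs reported 183.8 → residual 0.0 km
  KCC: calculated 232.1 vs reported 212.0 → residual 20.1 km
SAO, TON, LON are mutually consistent (residuals ≈ 0); KCC is off by 20.1 km.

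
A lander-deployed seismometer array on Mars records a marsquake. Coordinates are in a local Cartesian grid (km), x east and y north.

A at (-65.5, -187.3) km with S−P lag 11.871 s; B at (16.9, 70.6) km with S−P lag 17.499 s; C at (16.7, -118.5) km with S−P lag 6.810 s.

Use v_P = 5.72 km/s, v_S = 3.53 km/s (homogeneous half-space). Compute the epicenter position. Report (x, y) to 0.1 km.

x ≈ -34.6 km, y ≈ -82.3 km

Distance from S−P lag: d = Δt · v_P v_S / (v_P − v_S) = Δt · (5.72·3.53)/(5.72−3.53) ≈ 9.2199·Δt.
So d_A = 109.45, d_B = 161.34, d_C = 62.79 km.
Circle about each station: (x + 65.5)² + (y + 187.3)² = 109.45²; (x − 16.9)² + (y − 70.6)² = 161.34²; (x − 16.7)² + (y + 118.5)² = 62.79².
Subtracting pairs of circle equations eliminates x²+y² and gives linear equations (the radical axes):
164.8 x + 515.8 y = -48152.86
164.4 x + 137.6 y = -17013.68
Solving the 2×2 system: x ≈ -34.6, y ≈ -82.3 km.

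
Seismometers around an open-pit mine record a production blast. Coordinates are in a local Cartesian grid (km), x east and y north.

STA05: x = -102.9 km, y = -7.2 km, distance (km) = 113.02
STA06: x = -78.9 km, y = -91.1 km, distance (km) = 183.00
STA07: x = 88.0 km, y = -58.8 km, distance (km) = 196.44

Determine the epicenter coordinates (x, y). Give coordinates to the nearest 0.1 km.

x ≈ -42.3 km, y ≈ 88.2 km

Circle about each station: (x + 102.9)² + (y + 7.2)² = 113.02²; (x + 78.9)² + (y + 91.1)² = 183.00²; (x − 88.0)² + (y + 58.8)² = 196.44².
Subtracting the STA05 equation from the STA06 and STA07 equations removes the quadratic terms:
48.0 x − 167.8 y = -16831.31
381.8 x − 103.2 y = -25253.96
Solving the 2×2 system: x ≈ -42.3, y ≈ 88.2 km.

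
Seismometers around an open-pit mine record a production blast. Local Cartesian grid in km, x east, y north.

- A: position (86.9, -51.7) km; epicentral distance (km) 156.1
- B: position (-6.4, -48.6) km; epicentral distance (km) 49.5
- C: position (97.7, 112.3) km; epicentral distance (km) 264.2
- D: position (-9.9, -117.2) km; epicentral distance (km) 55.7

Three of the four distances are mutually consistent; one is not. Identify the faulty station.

Solve using three stations at a time. Using A, C, D (subtract circle equations pairwise → linear system) gives (x, y) ≈ (-62.1, -98.0).
Distances from that point to each station vs reported:
  A: calculated 156.1 vs reported 156.1 → residual 0.0 km
  B: calculated 74.5 vs reported 49.5 → residual 25.0 km
  C: calculated 264.2 vs reported 264.2 → residual 0.0 km
  D: calculated 55.6 vs reported 55.7 → residual 0.1 km
A, C, D are mutually consistent (residuals ≈ 0); B is off by 25.0 km.

B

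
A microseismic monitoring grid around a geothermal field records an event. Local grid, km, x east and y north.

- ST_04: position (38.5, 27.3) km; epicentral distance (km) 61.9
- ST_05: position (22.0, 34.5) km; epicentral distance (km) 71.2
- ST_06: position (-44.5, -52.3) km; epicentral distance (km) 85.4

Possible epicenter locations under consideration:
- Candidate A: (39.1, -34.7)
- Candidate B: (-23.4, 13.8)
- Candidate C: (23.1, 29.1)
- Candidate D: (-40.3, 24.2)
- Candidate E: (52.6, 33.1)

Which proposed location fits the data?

Candidate A

For each candidate, compare |candidate − station| to the reported distance:
Candidate A: residuals ST_04 0.1, ST_05 0.1, ST_06 0.0 → max 0.1 km
Candidate B: residuals ST_04 1.5, ST_05 21.3, ST_06 16.0 → max 21.3 km
Candidate C: residuals ST_04 46.4, ST_05 65.7, ST_06 20.4 → max 65.7 km
Candidate D: residuals ST_04 17.0, ST_05 8.1, ST_06 8.8 → max 17.0 km
Candidate E: residuals ST_04 46.7, ST_05 40.6, ST_06 43.9 → max 46.7 km
Only Candidate A has all residuals ≈ 0.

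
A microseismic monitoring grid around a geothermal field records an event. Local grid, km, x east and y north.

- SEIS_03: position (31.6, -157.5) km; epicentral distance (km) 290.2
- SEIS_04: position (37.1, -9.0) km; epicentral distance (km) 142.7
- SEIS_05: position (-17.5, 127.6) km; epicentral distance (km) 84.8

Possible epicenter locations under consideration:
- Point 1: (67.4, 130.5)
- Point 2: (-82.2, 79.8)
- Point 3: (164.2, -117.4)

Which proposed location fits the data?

For each candidate, compare |candidate − station| to the reported distance:
Point 1: residuals SEIS_03 0.0, SEIS_04 0.1, SEIS_05 0.1 → max 0.1 km
Point 2: residuals SEIS_03 27.0, SEIS_04 6.0, SEIS_05 4.4 → max 27.0 km
Point 3: residuals SEIS_03 151.7, SEIS_04 24.3, SEIS_05 220.2 → max 220.2 km
Only Point 1 has all residuals ≈ 0.

Point 1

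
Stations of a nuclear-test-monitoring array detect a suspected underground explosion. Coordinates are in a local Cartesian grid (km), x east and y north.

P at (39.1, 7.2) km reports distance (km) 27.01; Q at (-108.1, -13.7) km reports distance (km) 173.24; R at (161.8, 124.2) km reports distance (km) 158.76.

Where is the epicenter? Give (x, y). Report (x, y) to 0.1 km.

64.7 km east, -1.4 km north

Circle about each station: (x − 39.1)² + (y − 7.2)² = 27.01²; (x + 108.1)² + (y + 13.7)² = 173.24²; (x − 161.8)² + (y − 124.2)² = 158.76².
Subtracting the P equation from the Q and R equations removes the quadratic terms:
-294.4 x − 41.8 y = -18989.91
245.4 x + 234.0 y = 15549.03
Solving the 2×2 system: x ≈ 64.7, y ≈ -1.4 km.
Check against P (with the unrounded x, y): √((x − 39.1)²+(y − 7.2)²) = 27.01 ≈ 27.01 km. ✓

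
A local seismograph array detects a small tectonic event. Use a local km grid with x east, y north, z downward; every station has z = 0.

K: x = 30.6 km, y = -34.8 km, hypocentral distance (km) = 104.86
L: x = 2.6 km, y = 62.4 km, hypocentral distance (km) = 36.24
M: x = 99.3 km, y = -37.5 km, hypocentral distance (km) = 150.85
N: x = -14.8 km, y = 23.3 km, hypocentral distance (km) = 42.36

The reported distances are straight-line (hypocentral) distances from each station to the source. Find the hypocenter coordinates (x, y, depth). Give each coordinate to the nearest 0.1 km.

x ≈ -17.1 km, y ≈ 53.9 km, depth ≈ 29.2 km

Each station gives a sphere (x−x_i)² + (y−y_i)² + z² = d_i² (stations at z=0).
Subtracting the K sphere from L and M: z² cancels, leaving linear equations in x and y:
-56.0 x + 194.4 y = 11435.40
137.4 x − 5.4 y = -2640.76
Solving: x ≈ -17.101, y ≈ 53.898 km (keep extra digits for the depth step; rounded: -17.1, 53.9).
Then from the K sphere: z² = 104.86² − (x − 30.6)² − (y + 34.8)² with x = -17.101, y = 53.898, so z ≈ 29.204 ≈ 29.2 km.
Check against N (with the unrounded solution): distance 42.36 ≈ 42.36 km. ✓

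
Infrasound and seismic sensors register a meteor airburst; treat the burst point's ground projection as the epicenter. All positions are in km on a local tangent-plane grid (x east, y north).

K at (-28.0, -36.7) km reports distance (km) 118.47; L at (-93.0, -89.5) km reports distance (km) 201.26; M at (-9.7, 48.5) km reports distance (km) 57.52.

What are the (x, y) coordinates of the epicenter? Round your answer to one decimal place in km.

Circle about each station: (x + 28.0)² + (y + 36.7)² = 118.47²; (x + 93.0)² + (y + 89.5)² = 201.26²; (x + 9.7)² + (y − 48.5)² = 57.52².
Subtracting the K equation from the L and M equations removes the quadratic terms:
-130.0 x − 105.6 y = -11942.09
36.6 x + 170.4 y = 11042.04
Solving the 2×2 system: x ≈ 47.5, y ≈ 54.6 km.

x ≈ 47.5 km, y ≈ 54.6 km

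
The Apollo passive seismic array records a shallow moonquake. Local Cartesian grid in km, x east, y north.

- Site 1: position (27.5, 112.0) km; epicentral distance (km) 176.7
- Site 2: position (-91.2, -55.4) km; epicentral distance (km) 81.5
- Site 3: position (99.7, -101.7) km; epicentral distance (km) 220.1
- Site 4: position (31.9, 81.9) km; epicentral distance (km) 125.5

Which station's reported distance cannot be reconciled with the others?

Solve using three stations at a time. Using Site 2, Site 3, Site 4 (subtract circle equations pairwise → linear system) gives (x, y) ≈ (-80.1, 25.3).
Distances from that point to each station vs reported:
  Site 1: calculated 138.2 vs reported 176.7 → residual 38.5 km
  Site 2: calculated 81.4 vs reported 81.5 → residual 0.1 km
  Site 3: calculated 220.1 vs reported 220.1 → residual 0.0 km
  Site 4: calculated 125.5 vs reported 125.5 → residual 0.0 km
Site 2, Site 3, Site 4 are mutually consistent (residuals ≈ 0); Site 1 is off by 38.5 km.

Site 1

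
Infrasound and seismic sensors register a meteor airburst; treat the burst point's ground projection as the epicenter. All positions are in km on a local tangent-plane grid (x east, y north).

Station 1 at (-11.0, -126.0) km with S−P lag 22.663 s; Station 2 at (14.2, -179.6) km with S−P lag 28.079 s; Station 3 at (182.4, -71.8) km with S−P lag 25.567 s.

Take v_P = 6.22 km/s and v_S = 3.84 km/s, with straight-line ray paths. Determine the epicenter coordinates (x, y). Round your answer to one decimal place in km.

Distance from S−P lag: d = Δt · v_P v_S / (v_P − v_S) = Δt · (6.22·3.84)/(6.22−3.84) ≈ 10.0356·Δt.
So d_Station 1 = 227.44, d_Station 2 = 281.79, d_Station 3 = 256.58 km.
Circle about each station: (x + 11.0)² + (y + 126.0)² = 227.44²; (x − 14.2)² + (y + 179.6)² = 281.79²; (x − 182.4)² + (y + 71.8)² = 256.58².
Subtracting the Station 1 equation from the Station 2 and Station 3 equations removes the quadratic terms:
50.4 x − 107.2 y = -11215.85
386.8 x + 108.4 y = 8323.66
Solving the 2×2 system: x ≈ -6.9, y ≈ 101.4 km.
Check against Station 1 (with the unrounded x, y): √((x + 11.0)²+(y + 126.0)²) = 227.42 ≈ 227.44 km. ✓

x ≈ -6.9 km, y ≈ 101.4 km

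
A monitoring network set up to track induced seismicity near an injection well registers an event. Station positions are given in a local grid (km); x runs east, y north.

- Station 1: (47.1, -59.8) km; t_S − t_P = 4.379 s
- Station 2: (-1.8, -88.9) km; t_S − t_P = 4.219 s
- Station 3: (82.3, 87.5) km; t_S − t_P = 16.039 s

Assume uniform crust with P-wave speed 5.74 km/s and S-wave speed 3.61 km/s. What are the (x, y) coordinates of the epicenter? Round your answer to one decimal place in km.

(6.0, -48.6)

Distance from S−P lag: d = Δt · v_P v_S / (v_P − v_S) = Δt · (5.74·3.61)/(5.74−3.61) ≈ 9.7284·Δt.
So d_Station 1 = 42.60, d_Station 2 = 41.04, d_Station 3 = 156.03 km.
Circle about each station: (x − 47.1)² + (y + 59.8)² = 42.60²; (x + 1.8)² + (y + 88.9)² = 41.04²; (x − 82.3)² + (y − 87.5)² = 156.03².
Subtracting the Station 1 equation from the Station 2 and Station 3 equations removes the quadratic terms:
-97.8 x − 58.2 y = 2242.48
70.4 x + 294.6 y = -13895.51
Solving the 2×2 system: x ≈ 6.0, y ≈ -48.6 km.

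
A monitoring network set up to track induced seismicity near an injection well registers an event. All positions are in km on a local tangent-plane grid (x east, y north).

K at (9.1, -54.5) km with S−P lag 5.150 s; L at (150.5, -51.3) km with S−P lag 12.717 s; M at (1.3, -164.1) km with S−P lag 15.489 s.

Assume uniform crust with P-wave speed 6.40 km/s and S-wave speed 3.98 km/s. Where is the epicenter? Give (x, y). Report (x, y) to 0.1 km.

Distance from S−P lag: d = Δt · v_P v_S / (v_P − v_S) = Δt · (6.40·3.98)/(6.40−3.98) ≈ 10.5256·Δt.
So d_K = 54.21, d_L = 133.85, d_M = 163.03 km.
Circle about each station: (x − 9.1)² + (y + 54.5)² = 54.21²; (x − 150.5)² + (y + 51.3)² = 133.85²; (x − 1.3)² + (y + 164.1)² = 163.03².
Subtracting the K equation from the L and M equations removes the quadratic terms:
282.8 x + 6.4 y = 7251.78
-15.6 x − 219.2 y = 237.38
Solving the 2×2 system: x ≈ 25.7, y ≈ -2.9 km.
Check against K (with the unrounded x, y): √((x − 9.1)²+(y + 54.5)²) = 54.20 ≈ 54.21 km. ✓

(25.7, -2.9)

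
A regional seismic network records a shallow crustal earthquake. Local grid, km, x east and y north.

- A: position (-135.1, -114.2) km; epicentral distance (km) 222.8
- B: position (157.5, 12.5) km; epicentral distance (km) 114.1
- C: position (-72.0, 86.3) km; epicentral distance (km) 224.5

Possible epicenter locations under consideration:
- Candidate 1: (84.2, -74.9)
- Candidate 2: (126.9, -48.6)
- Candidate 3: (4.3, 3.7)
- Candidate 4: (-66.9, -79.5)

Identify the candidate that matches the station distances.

For each candidate, compare |candidate − station| to the reported distance:
Candidate 1: residuals A 0.0, B 0.0, C 0.0 → max 0.0 km
Candidate 2: residuals A 47.3, B 45.8, C 15.8 → max 47.3 km
Candidate 3: residuals A 40.2, B 39.4, C 112.1 → max 112.1 km
Candidate 4: residuals A 146.3, B 128.4, C 58.6 → max 146.3 km
Only Candidate 1 has all residuals ≈ 0.

Candidate 1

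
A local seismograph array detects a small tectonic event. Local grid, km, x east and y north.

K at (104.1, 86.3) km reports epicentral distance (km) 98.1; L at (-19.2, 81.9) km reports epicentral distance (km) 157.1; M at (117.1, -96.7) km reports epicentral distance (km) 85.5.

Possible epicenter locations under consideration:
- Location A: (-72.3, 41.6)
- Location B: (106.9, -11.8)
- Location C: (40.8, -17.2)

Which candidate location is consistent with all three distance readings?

For each candidate, compare |candidate − station| to the reported distance:
Location A: residuals K 83.9, L 90.4, M 149.0 → max 149.0 km
Location B: residuals K 0.0, L 0.0, M 0.0 → max 0.0 km
Location C: residuals K 23.2, L 41.3, M 24.7 → max 41.3 km
Only Location B has all residuals ≈ 0.

Location B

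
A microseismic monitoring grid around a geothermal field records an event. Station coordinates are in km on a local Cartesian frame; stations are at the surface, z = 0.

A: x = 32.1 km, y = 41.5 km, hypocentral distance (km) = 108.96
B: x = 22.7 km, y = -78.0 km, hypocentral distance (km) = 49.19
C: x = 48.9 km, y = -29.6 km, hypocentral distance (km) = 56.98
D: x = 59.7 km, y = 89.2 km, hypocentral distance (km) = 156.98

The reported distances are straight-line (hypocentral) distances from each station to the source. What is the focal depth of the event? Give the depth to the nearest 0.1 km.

Each station gives a sphere (x−x_i)² + (y−y_i)² + z² = d_i² (stations at z=0).
Subtracting the A sphere from B and C: z² cancels, leaving linear equations in x and y:
-18.8 x − 239.0 y = 13299.26
33.6 x − 142.2 y = 9140.27
Solving: x ≈ 27.408, y ≈ -57.801 km (keep extra digits for the depth step; rounded: 27.4, -57.8).
Then from the A sphere: z² = 108.96² − (x − 32.1)² − (y − 41.5)² with x = 27.408, y = -57.801, so z ≈ 44.605 ≈ 44.6 km.
Check against D (with the unrounded solution): distance 156.98 ≈ 156.98 km. ✓

depth ≈ 44.6 km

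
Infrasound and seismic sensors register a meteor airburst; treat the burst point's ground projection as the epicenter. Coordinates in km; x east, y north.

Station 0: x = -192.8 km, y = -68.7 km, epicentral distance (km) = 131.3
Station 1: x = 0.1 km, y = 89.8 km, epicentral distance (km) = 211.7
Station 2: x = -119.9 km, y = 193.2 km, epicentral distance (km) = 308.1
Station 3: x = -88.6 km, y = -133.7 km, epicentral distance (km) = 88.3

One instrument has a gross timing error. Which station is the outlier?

Station 3

Solve using three stations at a time. Using Station 0, Station 1, Station 2 (subtract circle equations pairwise → linear system) gives (x, y) ≈ (-68.3, -110.6).
Distances from that point to each station vs reported:
  Station 0: calculated 131.3 vs reported 131.3 → residual 0.0 km
  Station 1: calculated 211.7 vs reported 211.7 → residual 0.0 km
  Station 2: calculated 308.1 vs reported 308.1 → residual 0.0 km
  Station 3: calculated 30.8 vs reported 88.3 → residual 57.5 km
Station 0, Station 1, Station 2 are mutually consistent (residuals ≈ 0); Station 3 is off by 57.5 km.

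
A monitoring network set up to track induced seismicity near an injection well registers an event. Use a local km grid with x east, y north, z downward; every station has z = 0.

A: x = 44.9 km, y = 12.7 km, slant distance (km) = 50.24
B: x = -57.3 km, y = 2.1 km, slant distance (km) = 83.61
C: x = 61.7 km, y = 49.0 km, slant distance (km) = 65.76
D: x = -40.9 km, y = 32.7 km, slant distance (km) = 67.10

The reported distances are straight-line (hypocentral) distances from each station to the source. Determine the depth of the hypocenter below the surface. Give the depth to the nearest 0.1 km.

depth ≈ 37.8 km

Each station gives a sphere (x−x_i)² + (y−y_i)² + z² = d_i² (stations at z=0).
Subtracting the A sphere from B and C: z² cancels, leaving linear equations in x and y:
-204.4 x − 21.2 y = -3356.17
33.6 x + 72.6 y = 2230.27
Solving: x ≈ 13.901, y ≈ 24.287 km (keep extra digits for the depth step; rounded: 13.9, 24.3).
Then from the A sphere: z² = 50.24² − (x − 44.9)² − (y − 12.7)² with x = 13.901, y = 24.287, so z ≈ 37.800 ≈ 37.8 km.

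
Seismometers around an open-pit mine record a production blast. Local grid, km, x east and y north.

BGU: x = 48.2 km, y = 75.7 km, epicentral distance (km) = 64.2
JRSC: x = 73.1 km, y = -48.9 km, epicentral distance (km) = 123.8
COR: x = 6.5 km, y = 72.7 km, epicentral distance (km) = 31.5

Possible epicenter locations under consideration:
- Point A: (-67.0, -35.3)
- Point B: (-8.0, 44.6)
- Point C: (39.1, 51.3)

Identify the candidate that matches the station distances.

Point B

For each candidate, compare |candidate − station| to the reported distance:
Point A: residuals BGU 95.8, JRSC 17.0, COR 99.1 → max 99.1 km
Point B: residuals BGU 0.0, JRSC 0.0, COR 0.1 → max 0.1 km
Point C: residuals BGU 38.2, JRSC 18.0, COR 7.5 → max 38.2 km
Only Point B has all residuals ≈ 0.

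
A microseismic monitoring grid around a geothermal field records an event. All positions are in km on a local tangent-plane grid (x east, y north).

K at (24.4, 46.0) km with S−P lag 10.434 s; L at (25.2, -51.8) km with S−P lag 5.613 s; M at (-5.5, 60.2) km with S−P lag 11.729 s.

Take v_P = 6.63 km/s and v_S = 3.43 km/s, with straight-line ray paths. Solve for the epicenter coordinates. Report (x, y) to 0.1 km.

Distance from S−P lag: d = Δt · v_P v_S / (v_P − v_S) = Δt · (6.63·3.43)/(6.63−3.43) ≈ 7.1065·Δt.
So d_K = 74.15, d_L = 39.89, d_M = 83.35 km.
Circle about each station: (x − 24.4)² + (y − 46.0)² = 74.15²; (x − 25.2)² + (y + 51.8)² = 39.89²; (x + 5.5)² + (y − 60.2)² = 83.35².
Subtracting pairs of circle equations eliminates x²+y² and gives linear equations (the radical axes):
1.6 x − 195.6 y = 4513.93
-59.8 x + 28.4 y = -506.07
Solving the 2×2 system: x ≈ -2.5, y ≈ -23.1 km.

-2.5 km east, -23.1 km north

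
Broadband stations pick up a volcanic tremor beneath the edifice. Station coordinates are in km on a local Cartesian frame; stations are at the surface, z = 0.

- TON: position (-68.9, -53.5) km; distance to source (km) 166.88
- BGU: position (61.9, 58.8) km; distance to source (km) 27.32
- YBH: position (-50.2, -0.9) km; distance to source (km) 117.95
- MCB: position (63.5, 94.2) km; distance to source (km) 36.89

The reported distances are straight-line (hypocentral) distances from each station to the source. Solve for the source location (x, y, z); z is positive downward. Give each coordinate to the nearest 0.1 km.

Each station gives a sphere (x−x_i)² + (y−y_i)² + z² = d_i² (stations at z=0).
Subtracting the TON sphere from BGU and YBH: z² cancels, leaving linear equations in x and y:
261.6 x + 224.6 y = 26782.14
37.4 x + 105.2 y = 8848.12
Solving: x ≈ 43.420, y ≈ 68.671 km (keep extra digits for the depth step; rounded: 43.4, 68.7).
Then from the TON sphere: z² = 166.88² − (x + 68.9)² − (y + 53.5)² with x = 43.420, y = 68.671, so z ≈ 17.533 ≈ 17.5 km.

x ≈ 43.4 km, y ≈ 68.7 km, depth ≈ 17.5 km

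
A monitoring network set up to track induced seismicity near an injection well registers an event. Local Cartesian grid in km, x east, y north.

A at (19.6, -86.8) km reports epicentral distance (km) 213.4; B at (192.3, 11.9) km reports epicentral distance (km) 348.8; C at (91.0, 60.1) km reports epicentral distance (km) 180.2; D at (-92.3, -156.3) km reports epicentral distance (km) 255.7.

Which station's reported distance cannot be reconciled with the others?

B

Solve using three stations at a time. Using A, C, D (subtract circle equations pairwise → linear system) gives (x, y) ≈ (-84.8, 99.2).
Distances from that point to each station vs reported:
  A: calculated 213.3 vs reported 213.4 → residual 0.1 km
  B: calculated 290.5 vs reported 348.8 → residual 58.3 km
  C: calculated 180.1 vs reported 180.2 → residual 0.1 km
  D: calculated 255.6 vs reported 255.7 → residual 0.1 km
A, C, D are mutually consistent (residuals ≈ 0); B is off by 58.3 km.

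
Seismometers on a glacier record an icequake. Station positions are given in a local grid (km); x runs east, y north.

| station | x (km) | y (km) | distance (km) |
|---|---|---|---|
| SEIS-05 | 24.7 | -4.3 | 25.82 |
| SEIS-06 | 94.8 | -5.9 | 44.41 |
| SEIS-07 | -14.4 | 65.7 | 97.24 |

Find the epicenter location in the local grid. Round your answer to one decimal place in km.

Circle about each station: (x − 24.7)² + (y + 4.3)² = 25.82²; (x − 94.8)² + (y + 5.9)² = 44.41²; (x + 14.4)² + (y − 65.7)² = 97.24².
Subtracting the SEIS-05 equation from the SEIS-06 and SEIS-07 equations removes the quadratic terms:
140.2 x − 3.2 y = 7087.69
-78.2 x + 140.0 y = -4893.68
Solving the 2×2 system: x ≈ 50.4, y ≈ -6.8 km.

x ≈ 50.4 km, y ≈ -6.8 km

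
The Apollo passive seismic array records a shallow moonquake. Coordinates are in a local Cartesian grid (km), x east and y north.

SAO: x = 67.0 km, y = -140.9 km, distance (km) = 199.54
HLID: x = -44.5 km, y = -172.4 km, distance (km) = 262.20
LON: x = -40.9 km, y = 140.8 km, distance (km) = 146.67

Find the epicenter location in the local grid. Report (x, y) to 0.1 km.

x ≈ 80.3 km, y ≈ 58.2 km

Circle about each station: (x − 67.0)² + (y + 140.9)² = 199.54²; (x + 44.5)² + (y + 172.4)² = 262.20²; (x + 40.9)² + (y − 140.8)² = 146.67².
Subtracting the SAO equation from the HLID and LON equations removes the quadratic terms:
-223.0 x − 63.0 y = -21572.43
-215.8 x + 563.4 y = 15459.76
Solving the 2×2 system: x ≈ 80.3, y ≈ 58.2 km.
Check against SAO (with the unrounded x, y): √((x − 67.0)²+(y + 140.9)²) = 199.54 ≈ 199.54 km. ✓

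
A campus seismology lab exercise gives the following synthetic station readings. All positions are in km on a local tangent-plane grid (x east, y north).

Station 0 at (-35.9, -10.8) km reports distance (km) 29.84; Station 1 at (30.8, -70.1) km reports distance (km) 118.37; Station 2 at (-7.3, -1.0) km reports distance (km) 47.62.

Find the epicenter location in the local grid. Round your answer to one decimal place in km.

x ≈ -52.5 km, y ≈ 14.0 km

Circle about each station: (x + 35.9)² + (y + 10.8)² = 29.84²; (x − 30.8)² + (y + 70.1)² = 118.37²; (x + 7.3)² + (y + 1.0)² = 47.62².
Subtracting the Station 0 equation from the Station 1 and Station 2 equations removes the quadratic terms:
133.4 x − 118.6 y = -8663.83
57.2 x + 19.6 y = -2728.40
Solving the 2×2 system: x ≈ -52.5, y ≈ 14.0 km.
Check against Station 0 (with the unrounded x, y): √((x + 35.9)²+(y + 10.8)²) = 29.84 ≈ 29.84 km. ✓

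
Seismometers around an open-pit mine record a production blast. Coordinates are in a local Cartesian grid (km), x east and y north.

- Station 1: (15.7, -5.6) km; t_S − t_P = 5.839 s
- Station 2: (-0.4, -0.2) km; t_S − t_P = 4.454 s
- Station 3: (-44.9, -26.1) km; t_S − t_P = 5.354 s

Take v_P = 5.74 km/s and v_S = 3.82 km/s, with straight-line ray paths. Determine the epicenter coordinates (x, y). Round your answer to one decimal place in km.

(-37.5, 34.6)

Distance from S−P lag: d = Δt · v_P v_S / (v_P − v_S) = Δt · (5.74·3.82)/(5.74−3.82) ≈ 11.4202·Δt.
So d_Station 1 = 66.68, d_Station 2 = 50.87, d_Station 3 = 61.14 km.
Circle about each station: (x − 15.7)² + (y + 5.6)² = 66.68²; (x + 0.4)² + (y + 0.2)² = 50.87²; (x + 44.9)² + (y + 26.1)² = 61.14².
Subtracting pairs of circle equations eliminates x²+y² and gives linear equations (the radical axes):
-32.2 x + 10.8 y = 1580.82
-121.2 x − 41.0 y = 3127.49
Solving the 2×2 system: x ≈ -37.5, y ≈ 34.6 km.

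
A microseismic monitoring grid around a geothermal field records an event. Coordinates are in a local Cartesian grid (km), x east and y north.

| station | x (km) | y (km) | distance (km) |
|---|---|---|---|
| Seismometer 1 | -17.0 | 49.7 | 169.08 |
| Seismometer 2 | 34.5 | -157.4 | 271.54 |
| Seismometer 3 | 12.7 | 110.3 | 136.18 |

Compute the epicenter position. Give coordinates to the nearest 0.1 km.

Circle about each station: (x + 17.0)² + (y − 49.7)² = 169.08²; (x − 34.5)² + (y + 157.4)² = 271.54²; (x − 12.7)² + (y − 110.3)² = 136.18².
Subtracting the Seismometer 1 equation from the Seismometer 2 and Seismometer 3 equations removes the quadratic terms:
103.0 x − 414.2 y = -21940.01
59.4 x + 121.2 y = 19611.34
Solving the 2×2 system: x ≈ 147.3, y ≈ 89.6 km.
Check against Seismometer 1 (with the unrounded x, y): √((x + 17.0)²+(y − 49.7)²) = 169.10 ≈ 169.08 km. ✓

(147.3, 89.6)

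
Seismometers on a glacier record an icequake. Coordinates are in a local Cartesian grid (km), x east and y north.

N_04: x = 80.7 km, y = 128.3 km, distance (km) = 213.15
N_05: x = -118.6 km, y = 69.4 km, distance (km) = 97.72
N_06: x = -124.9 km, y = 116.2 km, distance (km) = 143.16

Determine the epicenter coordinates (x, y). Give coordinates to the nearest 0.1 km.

Circle about each station: (x − 80.7)² + (y − 128.3)² = 213.15²; (x + 118.6)² + (y − 69.4)² = 97.72²; (x + 124.9)² + (y − 116.2)² = 143.16².
Subtracting pairs of circle equations eliminates x²+y² and gives linear equations (the radical axes):
-398.6 x − 117.8 y = 31792.66
-411.2 x − 24.2 y = 31067.21
Solving the 2×2 system: x ≈ -74.5, y ≈ -17.8 km.

(-74.5, -17.8)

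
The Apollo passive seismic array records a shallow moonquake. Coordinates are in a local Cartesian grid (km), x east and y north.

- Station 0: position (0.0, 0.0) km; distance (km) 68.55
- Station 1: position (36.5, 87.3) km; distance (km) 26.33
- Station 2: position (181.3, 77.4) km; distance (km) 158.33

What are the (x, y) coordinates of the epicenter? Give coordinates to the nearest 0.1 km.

23.5 km east, 64.4 km north

Circle about each station: x² + y² = 68.55²; (x − 36.5)² + (y − 87.3)² = 26.33²; (x − 181.3)² + (y − 77.4)² = 158.33².
Subtracting the Station 0 equation from the Station 1 and Station 2 equations removes the quadratic terms:
73.0 x + 174.6 y = 12959.37
362.6 x + 154.8 y = 18491.16
Solving the 2×2 system: x ≈ 23.5, y ≈ 64.4 km.
Check against Station 0 (with the unrounded x, y): √(x²+y²) = 68.55 ≈ 68.55 km. ✓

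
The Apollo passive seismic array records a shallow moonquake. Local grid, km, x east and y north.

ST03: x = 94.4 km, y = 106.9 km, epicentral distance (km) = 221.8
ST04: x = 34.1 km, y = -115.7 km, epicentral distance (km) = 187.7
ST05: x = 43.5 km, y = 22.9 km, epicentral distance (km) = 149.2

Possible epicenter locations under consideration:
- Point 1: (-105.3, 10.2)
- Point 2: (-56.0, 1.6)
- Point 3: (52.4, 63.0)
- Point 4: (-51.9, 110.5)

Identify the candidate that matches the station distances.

Point 1

For each candidate, compare |candidate − station| to the reported distance:
Point 1: residuals ST03 0.1, ST04 0.1, ST05 0.1 → max 0.1 km
Point 2: residuals ST03 38.2, ST04 39.8, ST05 47.4 → max 47.4 km
Point 3: residuals ST03 161.0, ST04 8.1, ST05 108.1 → max 161.0 km
Point 4: residuals ST03 75.5, ST04 54.3, ST05 19.7 → max 75.5 km
Only Point 1 has all residuals ≈ 0.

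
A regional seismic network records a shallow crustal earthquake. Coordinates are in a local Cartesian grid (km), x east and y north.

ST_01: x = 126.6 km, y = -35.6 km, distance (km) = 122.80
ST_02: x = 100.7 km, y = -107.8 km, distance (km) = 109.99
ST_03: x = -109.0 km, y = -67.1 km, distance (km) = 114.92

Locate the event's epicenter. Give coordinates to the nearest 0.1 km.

Circle about each station: (x − 126.6)² + (y + 35.6)² = 122.80²; (x − 100.7)² + (y + 107.8)² = 109.99²; (x + 109.0)² + (y + 67.1)² = 114.92².
Subtracting pairs of circle equations eliminates x²+y² and gives linear equations (the radical axes):
-51.8 x − 144.4 y = 7448.45
-471.2 x − 63.0 y = 961.72
Solving the 2×2 system: x ≈ 5.1, y ≈ -53.4 km.

x ≈ 5.1 km, y ≈ -53.4 km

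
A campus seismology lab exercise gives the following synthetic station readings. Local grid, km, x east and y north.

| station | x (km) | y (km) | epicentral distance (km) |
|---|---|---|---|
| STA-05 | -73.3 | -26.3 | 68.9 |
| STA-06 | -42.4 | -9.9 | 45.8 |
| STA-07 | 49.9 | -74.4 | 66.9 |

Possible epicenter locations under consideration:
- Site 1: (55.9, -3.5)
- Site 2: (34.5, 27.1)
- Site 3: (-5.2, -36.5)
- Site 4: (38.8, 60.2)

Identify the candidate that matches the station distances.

Site 3

For each candidate, compare |candidate − station| to the reported distance:
Site 1: residuals STA-05 62.3, STA-06 52.7, STA-07 4.3 → max 62.3 km
Site 2: residuals STA-05 51.4, STA-06 39.5, STA-07 35.8 → max 51.4 km
Site 3: residuals STA-05 0.0, STA-06 0.1, STA-07 0.0 → max 0.1 km
Site 4: residuals STA-05 72.7, STA-06 61.5, STA-07 68.2 → max 72.7 km
Only Site 3 has all residuals ≈ 0.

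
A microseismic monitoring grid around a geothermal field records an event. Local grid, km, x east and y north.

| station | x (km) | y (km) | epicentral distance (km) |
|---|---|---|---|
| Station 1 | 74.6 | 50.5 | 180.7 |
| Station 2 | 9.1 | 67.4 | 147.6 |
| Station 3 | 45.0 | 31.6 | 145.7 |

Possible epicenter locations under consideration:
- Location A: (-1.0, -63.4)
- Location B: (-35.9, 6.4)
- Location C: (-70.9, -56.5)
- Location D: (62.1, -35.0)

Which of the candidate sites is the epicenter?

Location C

For each candidate, compare |candidate − station| to the reported distance:
Location A: residuals Station 1 44.0, Station 2 16.4, Station 3 40.1 → max 44.0 km
Location B: residuals Station 1 61.7, Station 2 71.8, Station 3 61.0 → max 71.8 km
Location C: residuals Station 1 0.1, Station 2 0.1, Station 3 0.1 → max 0.1 km
Location D: residuals Station 1 94.3, Station 2 32.3, Station 3 76.9 → max 94.3 km
Only Location C has all residuals ≈ 0.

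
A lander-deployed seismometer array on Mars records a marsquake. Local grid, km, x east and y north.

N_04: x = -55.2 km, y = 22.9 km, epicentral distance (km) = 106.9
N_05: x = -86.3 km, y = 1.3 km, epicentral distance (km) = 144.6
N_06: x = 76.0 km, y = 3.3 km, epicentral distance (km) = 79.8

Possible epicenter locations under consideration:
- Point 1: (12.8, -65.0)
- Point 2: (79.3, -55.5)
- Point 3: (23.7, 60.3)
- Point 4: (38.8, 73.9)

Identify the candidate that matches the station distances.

For each candidate, compare |candidate − station| to the reported distance:
Point 1: residuals N_04 4.2, N_05 25.4, N_06 13.3 → max 25.4 km
Point 2: residuals N_04 48.8, N_05 30.5, N_06 20.9 → max 48.8 km
Point 3: residuals N_04 19.6, N_05 19.8, N_06 2.4 → max 19.8 km
Point 4: residuals N_04 0.0, N_05 0.0, N_06 0.0 → max 0.0 km
Only Point 4 has all residuals ≈ 0.

Point 4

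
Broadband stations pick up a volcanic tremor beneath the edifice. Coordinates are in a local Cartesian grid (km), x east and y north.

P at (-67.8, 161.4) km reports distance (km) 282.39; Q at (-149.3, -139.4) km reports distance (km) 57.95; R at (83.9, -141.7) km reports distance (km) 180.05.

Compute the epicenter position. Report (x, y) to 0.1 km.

-94.8 km east, -119.7 km north

Circle about each station: (x + 67.8)² + (y − 161.4)² = 282.39²; (x + 149.3)² + (y + 139.4)² = 57.95²; (x − 83.9)² + (y + 141.7)² = 180.05².
Subtracting the P equation from the Q and R equations removes the quadratic terms:
-163.0 x − 601.6 y = 87461.96
303.4 x − 606.2 y = 43797.41
Solving the 2×2 system: x ≈ -94.8, y ≈ -119.7 km.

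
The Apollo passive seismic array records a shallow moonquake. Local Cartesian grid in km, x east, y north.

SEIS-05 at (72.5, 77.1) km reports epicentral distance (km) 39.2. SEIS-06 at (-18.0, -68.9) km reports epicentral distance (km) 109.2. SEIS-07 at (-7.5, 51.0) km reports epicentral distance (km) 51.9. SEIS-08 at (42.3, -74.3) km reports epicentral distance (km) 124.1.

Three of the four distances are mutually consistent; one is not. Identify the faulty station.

SEIS-06

Solve using three stations at a time. Using SEIS-05, SEIS-07, SEIS-08 (subtract circle equations pairwise → linear system) gives (x, y) ≈ (44.4, 49.8).
Distances from that point to each station vs reported:
  SEIS-05: calculated 39.2 vs reported 39.2 → residual 0.0 km
  SEIS-06: calculated 134.1 vs reported 109.2 → residual 24.9 km
  SEIS-07: calculated 51.9 vs reported 51.9 → residual 0.0 km
  SEIS-08: calculated 124.1 vs reported 124.1 → residual 0.0 km
SEIS-05, SEIS-07, SEIS-08 are mutually consistent (residuals ≈ 0); SEIS-06 is off by 24.9 km.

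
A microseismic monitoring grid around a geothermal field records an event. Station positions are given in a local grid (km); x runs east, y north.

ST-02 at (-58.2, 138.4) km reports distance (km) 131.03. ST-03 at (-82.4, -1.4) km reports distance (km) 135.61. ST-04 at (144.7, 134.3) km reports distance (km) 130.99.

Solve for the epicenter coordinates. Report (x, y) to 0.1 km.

Circle about each station: (x + 58.2)² + (y − 138.4)² = 131.03²; (x + 82.4)² + (y + 1.4)² = 135.61²; (x − 144.7)² + (y − 134.3)² = 130.99².
Subtracting pairs of circle equations eliminates x²+y² and gives linear equations (the radical axes):
-48.4 x − 279.6 y = -16971.29
405.8 x − 8.2 y = 16443.26
Solving the 2×2 system: x ≈ 41.6, y ≈ 53.5 km.

x ≈ 41.6 km, y ≈ 53.5 km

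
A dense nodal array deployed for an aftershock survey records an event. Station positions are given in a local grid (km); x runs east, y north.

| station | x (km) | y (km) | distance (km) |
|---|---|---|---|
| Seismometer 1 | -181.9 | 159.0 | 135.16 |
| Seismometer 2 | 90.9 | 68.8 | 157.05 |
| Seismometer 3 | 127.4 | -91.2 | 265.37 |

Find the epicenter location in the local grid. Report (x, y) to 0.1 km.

-64.4 km east, 92.2 km north

Circle about each station: (x + 181.9)² + (y − 159.0)² = 135.16²; (x − 90.9)² + (y − 68.8)² = 157.05²; (x − 127.4)² + (y + 91.2)² = 265.37².
Subtracting the Seismometer 1 equation from the Seismometer 2 and Seismometer 3 equations removes the quadratic terms:
545.6 x − 180.4 y = -51768.84
618.6 x − 500.4 y = -85973.42
Solving the 2×2 system: x ≈ -64.4, y ≈ 92.2 km.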